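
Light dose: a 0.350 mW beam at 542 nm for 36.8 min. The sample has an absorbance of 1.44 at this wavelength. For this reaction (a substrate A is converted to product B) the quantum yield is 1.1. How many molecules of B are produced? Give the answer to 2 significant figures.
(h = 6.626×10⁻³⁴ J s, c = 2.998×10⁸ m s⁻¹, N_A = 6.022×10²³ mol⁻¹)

2.2×10¹⁸ molecules

Photon energy at 542 nm: hc/λ = (6.626×10⁻³⁴)(2.998×10⁸)/(542×10⁻⁹) = 3.665×10⁻¹⁹ J.
Energy delivered: (0.350 mW)(2208 s) = 0.7728 J.
Photons incident: 0.7728 / 3.665×10⁻¹⁹ = 2.109×10¹⁸, i.e. 2.109×10¹⁸/6.022×10²³ = 3.502×10⁻⁶ mol.
Fraction absorbed: 1 − 10^(−1.44) = 0.9637.
Photons absorbed: 0.9637 × 3.502×10⁻⁶ = 3.375×10⁻⁶ mol.
Product: Φ × n_abs = 1.1 × 3.375×10⁻⁶ = 3.713×10⁻⁶ mol.
As a count: 3.713×10⁻⁶ × 6.022×10²³ = 2.2×10¹⁸.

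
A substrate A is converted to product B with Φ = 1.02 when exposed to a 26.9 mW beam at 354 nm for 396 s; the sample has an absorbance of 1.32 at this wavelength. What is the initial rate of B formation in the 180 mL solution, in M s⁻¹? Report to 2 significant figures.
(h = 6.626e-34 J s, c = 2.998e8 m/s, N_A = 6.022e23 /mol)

4.3e-7 M s⁻¹

Photon energy at 354 nm: hc/λ = (6.626e-34)(2.998e8)/(354e-9) = 5.612e-19 J.
Energy delivered: (26.9 mW)(396 s) = 10.65 J.
Photons incident: 10.65 / 5.612e-19 = 1.898e19, i.e. 1.898e19/6.022e23 = 3.152e-5 mol.
Fraction absorbed: 1 − 10^(−1.32) = 0.9521.
Photons absorbed: 0.9521 × 3.152e-5 = 3.001e-5 mol.
Product formed: 1.02 × 3.001e-5 = 3.061e-5 mol.
Rate: 3.061e-5 mol / (396 s × 0.18 L) = 4.3e-7 M s⁻¹.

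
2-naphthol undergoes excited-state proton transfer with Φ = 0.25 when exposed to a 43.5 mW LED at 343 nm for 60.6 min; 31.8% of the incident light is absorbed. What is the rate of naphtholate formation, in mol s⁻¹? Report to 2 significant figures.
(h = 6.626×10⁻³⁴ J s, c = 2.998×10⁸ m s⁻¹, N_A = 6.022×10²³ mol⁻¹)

9.9×10⁻⁹ mol s⁻¹

Photon energy at 343 nm: hc/λ = (6.626×10⁻³⁴)(2.998×10⁸)/(343×10⁻⁹) = 5.791×10⁻¹⁹ J.
Energy delivered: (43.5 mW)(3636 s) = 158.2 J.
Photons incident: 158.2 / 5.791×10⁻¹⁹ = 2.732×10²⁰, i.e. 2.732×10²⁰/6.022×10²³ = 4.537×10⁻⁴ mol.
Photons absorbed: 0.318 × 4.537×10⁻⁴ = 1.443×10⁻⁴ mol.
Product formed: 0.25 × 1.443×10⁻⁴ = 3.608×10⁻⁵ mol.
Rate: 3.608×10⁻⁵ / 3636 s = 9.9×10⁻⁹ mol s⁻¹.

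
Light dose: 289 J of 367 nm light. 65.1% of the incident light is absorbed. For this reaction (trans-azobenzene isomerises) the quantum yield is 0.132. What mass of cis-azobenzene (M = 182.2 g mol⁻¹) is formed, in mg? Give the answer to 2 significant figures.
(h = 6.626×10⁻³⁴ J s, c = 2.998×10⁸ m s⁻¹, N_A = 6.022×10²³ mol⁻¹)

Photon energy at 367 nm: hc/λ = (6.626×10⁻³⁴)(2.998×10⁸)/(367×10⁻⁹) = 5.413×10⁻¹⁹ J.
Photons incident: 289 / 5.413×10⁻¹⁹ = 5.339×10²⁰, i.e. 5.339×10²⁰/6.022×10²³ = 8.866×10⁻⁴ mol.
Photons absorbed: 0.651 × 8.866×10⁻⁴ = 5.772×10⁻⁴ mol.
Product: Φ × n_abs = 0.132 × 5.772×10⁻⁴ = 7.619×10⁻⁵ mol.
Mass: 7.619×10⁻⁵ × 182.2 = 0.01388 g = 14 mg.

14 mg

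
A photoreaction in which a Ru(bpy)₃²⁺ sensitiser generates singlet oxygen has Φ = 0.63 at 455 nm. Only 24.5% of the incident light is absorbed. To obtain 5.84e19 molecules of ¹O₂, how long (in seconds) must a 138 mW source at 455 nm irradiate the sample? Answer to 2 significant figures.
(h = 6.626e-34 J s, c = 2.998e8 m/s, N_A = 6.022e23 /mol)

Product: 5.84e19 / 6.022e23 = 9.698e-5 mol.
Photons that must be absorbed: 9.698e-5 / 0.63 = 1.539e-4 mol.
Incident photons needed: 1.539e-4 / 0.245 = 6.282e-4 mol.
Photon energy: hc/λ = 4.366e-19 J; per mole, 2.629e5 J mol⁻¹.
Energy required: 6.282e-4 × 2.629e5 = 165.2 J.
Time: 165.2 J / 0.138 W = 1200 s.

t ≈ 1200 s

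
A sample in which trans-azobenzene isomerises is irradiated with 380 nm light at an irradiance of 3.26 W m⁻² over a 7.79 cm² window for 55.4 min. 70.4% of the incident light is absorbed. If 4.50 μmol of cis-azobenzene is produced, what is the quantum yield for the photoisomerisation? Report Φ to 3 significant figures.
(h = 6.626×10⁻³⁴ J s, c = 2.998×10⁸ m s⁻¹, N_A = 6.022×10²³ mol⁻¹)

Φ = 0.238

Product: 4.50 μmol = 4.50×10⁻⁶ mol.
Photon energy at 380 nm: hc/λ = (6.626×10⁻³⁴)(2.998×10⁸)/(380×10⁻⁹) = 5.228×10⁻¹⁹ J.
Energy delivered: (3.26 W m⁻²)(7.79×10⁻⁴ m²)(3324 s) = 8.441 J.
Photons incident: 8.441 / 5.228×10⁻¹⁹ = 1.615×10¹⁹, i.e. 1.615×10¹⁹/6.022×10²³ = 2.682×10⁻⁵ mol.
Photons absorbed: 0.704 × 2.682×10⁻⁵ = 1.888×10⁻⁵ mol.
Φ = 4.50×10⁻⁶ mol / 1.888×10⁻⁵ mol photons = 0.238.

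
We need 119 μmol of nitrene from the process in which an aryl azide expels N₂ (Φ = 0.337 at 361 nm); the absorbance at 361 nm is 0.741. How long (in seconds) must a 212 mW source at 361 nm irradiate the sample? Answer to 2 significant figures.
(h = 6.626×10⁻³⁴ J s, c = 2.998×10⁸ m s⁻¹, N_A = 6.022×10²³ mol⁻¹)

Product: 119 μmol = 1.19×10⁻⁴ mol.
Photons that must be absorbed: 1.19×10⁻⁴ / 0.337 = 3.531×10⁻⁴ mol.
Fraction absorbed: 1 − 10^(−0.741) = 0.8184.
Incident photons needed: 3.531×10⁻⁴ / 0.8184 = 4.315×10⁻⁴ mol.
Photon energy: hc/λ = 5.503×10⁻¹⁹ J; per mole, 3.314×10⁵ J mol⁻¹.
Energy required: 4.315×10⁻⁴ × 3.314×10⁵ = 143.0 J.
Time: 143.0 J / 0.212 W = 670 s.

t ≈ 670 s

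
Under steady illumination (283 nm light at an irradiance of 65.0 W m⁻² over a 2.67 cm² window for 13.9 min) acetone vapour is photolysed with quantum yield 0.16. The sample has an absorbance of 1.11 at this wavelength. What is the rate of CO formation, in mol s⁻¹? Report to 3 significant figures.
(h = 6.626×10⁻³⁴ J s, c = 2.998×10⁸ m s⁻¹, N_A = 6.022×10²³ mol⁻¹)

6.06×10⁻⁹ mol s⁻¹

Photon energy at 283 nm: hc/λ = (6.626×10⁻³⁴)(2.998×10⁸)/(283×10⁻⁹) = 7.019×10⁻¹⁹ J.
Energy delivered: (65.0 W m⁻²)(2.67×10⁻⁴ m²)(834 s) = 14.47 J.
Photons incident: 14.47 / 7.019×10⁻¹⁹ = 2.062×10¹⁹, i.e. 2.062×10¹⁹/6.022×10²³ = 3.424×10⁻⁵ mol.
Fraction absorbed: 1 − 10^(−1.11) = 0.9224.
Photons absorbed: 0.9224 × 3.424×10⁻⁵ = 3.158×10⁻⁵ mol.
Product formed: 0.16 × 3.158×10⁻⁵ = 5.053×10⁻⁶ mol.
Rate: 5.053×10⁻⁶ / 834 s = 6.06×10⁻⁹ mol s⁻¹.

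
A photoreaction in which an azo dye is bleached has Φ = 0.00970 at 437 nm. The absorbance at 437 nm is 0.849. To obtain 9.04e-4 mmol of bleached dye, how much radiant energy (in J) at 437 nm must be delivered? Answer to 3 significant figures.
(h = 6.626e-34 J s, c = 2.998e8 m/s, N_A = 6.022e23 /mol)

Product: 9.04e-4 mmol = 9.04e-7 mol.
Photons that must be absorbed: 9.04e-7 / 0.00970 = 9.320e-5 mol.
Fraction absorbed: 1 − 10^(−0.849) = 0.8584.
Incident photons needed: 9.320e-5 / 0.8584 = 1.086e-4 mol.
Photon energy: hc/λ = 4.546e-19 J; per mole, 2.738e5 J mol⁻¹.
Energy required: 1.086e-4 × 2.738e5 = 29.7 J.

29.7 J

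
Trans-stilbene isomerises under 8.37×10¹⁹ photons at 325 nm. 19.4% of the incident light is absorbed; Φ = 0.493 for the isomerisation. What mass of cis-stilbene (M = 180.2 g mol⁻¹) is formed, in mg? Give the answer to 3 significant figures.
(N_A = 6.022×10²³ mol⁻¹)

Moles of photons: 8.37×10¹⁹ / 6.022×10²³ = 1.390×10⁻⁴ mol.
Photons absorbed: 0.194 × 1.390×10⁻⁴ = 2.697×10⁻⁵ mol.
Product: Φ × n_abs = 0.493 × 2.697×10⁻⁵ = 1.330×10⁻⁵ mol.
Mass: 1.330×10⁻⁵ × 180.2 = 0.002397 g = 2.40 mg.

2.40 mg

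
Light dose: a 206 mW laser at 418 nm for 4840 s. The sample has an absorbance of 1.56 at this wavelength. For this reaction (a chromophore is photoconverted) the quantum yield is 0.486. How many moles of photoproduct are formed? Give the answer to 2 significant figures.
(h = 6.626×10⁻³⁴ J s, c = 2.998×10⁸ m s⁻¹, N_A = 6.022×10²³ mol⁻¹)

0.0016 mol

Photon energy at 418 nm: hc/λ = (6.626×10⁻³⁴)(2.998×10⁸)/(418×10⁻⁹) = 4.752×10⁻¹⁹ J.
Energy delivered: (206 mW)(4840 s) = 997.0 J.
Photons incident: 997.0 / 4.752×10⁻¹⁹ = 2.098×10²¹, i.e. 2.098×10²¹/6.022×10²³ = 0.003484 mol.
Fraction absorbed: 1 − 10^(−1.56) = 0.9725.
Photons absorbed: 0.9725 × 0.003484 = 0.003388 mol.
Product: Φ × n_abs = 0.486 × 0.003388 = 0.001647 mol.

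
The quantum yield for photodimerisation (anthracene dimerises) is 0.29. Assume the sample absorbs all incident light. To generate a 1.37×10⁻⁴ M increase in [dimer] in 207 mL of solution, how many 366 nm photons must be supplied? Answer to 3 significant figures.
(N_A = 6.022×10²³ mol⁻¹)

5.89×10¹⁹ photons

Product: (1.37×10⁻⁴ M)(0.207 L) = 2.836×10⁻⁵ mol.
Photons that must be absorbed: 2.836×10⁻⁵ / 0.29 = 9.779×10⁻⁵ mol.
Photon count: 9.779×10⁻⁵ × 6.022×10²³ = 5.89×10¹⁹.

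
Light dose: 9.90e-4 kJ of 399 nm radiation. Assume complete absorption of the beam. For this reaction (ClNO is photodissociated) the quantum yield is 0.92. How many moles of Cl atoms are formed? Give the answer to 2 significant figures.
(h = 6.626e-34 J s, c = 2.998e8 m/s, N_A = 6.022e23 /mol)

Photon energy at 399 nm: hc/λ = (6.626e-34)(2.998e8)/(399e-9) = 4.979e-19 J.
Incident energy: 9.90e-4 kJ = 0.990 J.
Photons incident: 0.990 / 4.979e-19 = 1.988e18, i.e. 1.988e18/6.022e23 = 3.301e-6 mol.
Product: Φ × n_abs = 0.92 × 3.301e-6 = 3.037e-6 mol.

3.0e-6 mol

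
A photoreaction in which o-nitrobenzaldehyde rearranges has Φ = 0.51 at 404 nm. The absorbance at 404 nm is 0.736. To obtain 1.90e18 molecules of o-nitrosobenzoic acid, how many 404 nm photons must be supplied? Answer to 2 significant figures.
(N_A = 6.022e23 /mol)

4.6e18 photons

Product: 1.90e18 / 6.022e23 = 3.155e-6 mol.
Photons that must be absorbed: 3.155e-6 / 0.51 = 6.186e-6 mol.
Fraction absorbed: 1 − 10^(−0.736) = 0.8163.
Incident photons needed: 6.186e-6 / 0.8163 = 7.578e-6 mol.
Photon count: 7.578e-6 × 6.022e23 = 4.6e18.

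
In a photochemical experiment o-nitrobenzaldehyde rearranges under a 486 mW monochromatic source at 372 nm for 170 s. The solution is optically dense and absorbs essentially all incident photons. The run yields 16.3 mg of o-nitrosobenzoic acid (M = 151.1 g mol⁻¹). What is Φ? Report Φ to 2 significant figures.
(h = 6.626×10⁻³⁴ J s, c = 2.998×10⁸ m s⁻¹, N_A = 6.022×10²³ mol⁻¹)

Φ = 0.42

Product: 16.3 mg / 151.1 g mol⁻¹ = 1.079×10⁻⁴ mol.
Photon energy at 372 nm: hc/λ = (6.626×10⁻³⁴)(2.998×10⁸)/(372×10⁻⁹) = 5.340×10⁻¹⁹ J.
Energy delivered: (486 mW)(170 s) = 82.62 J.
Photons incident: 82.62 / 5.340×10⁻¹⁹ = 1.547×10²⁰, i.e. 1.547×10²⁰/6.022×10²³ = 2.569×10⁻⁴ mol.
Φ = 1.079×10⁻⁴ mol / 2.569×10⁻⁴ mol photons = 0.42.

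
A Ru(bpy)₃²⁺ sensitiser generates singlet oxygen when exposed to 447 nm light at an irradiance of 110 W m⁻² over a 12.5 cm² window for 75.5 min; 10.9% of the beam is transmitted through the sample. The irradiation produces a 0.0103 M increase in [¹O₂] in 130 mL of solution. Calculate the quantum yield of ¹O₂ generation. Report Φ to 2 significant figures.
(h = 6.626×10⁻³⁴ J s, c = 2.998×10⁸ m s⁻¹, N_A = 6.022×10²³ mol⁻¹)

Φ = 0.65

Product: (0.0103 M)(0.13 L) = 0.001339 mol.
Photon energy at 447 nm: hc/λ = (6.626×10⁻³⁴)(2.998×10⁸)/(447×10⁻⁹) = 4.444×10⁻¹⁹ J.
Energy delivered: (110 W m⁻²)(12.5×10⁻⁴ m²)(4530 s) = 622.9 J.
Photons incident: 622.9 / 4.444×10⁻¹⁹ = 1.402×10²¹, i.e. 1.402×10²¹/6.022×10²³ = 0.002328 mol.
Fraction absorbed: 1 − 10.9/100 = 0.8910.
Photons absorbed: 0.8910 × 0.002328 = 0.002074 mol.
Φ = 0.001339 mol / 0.002074 mol photons = 0.65.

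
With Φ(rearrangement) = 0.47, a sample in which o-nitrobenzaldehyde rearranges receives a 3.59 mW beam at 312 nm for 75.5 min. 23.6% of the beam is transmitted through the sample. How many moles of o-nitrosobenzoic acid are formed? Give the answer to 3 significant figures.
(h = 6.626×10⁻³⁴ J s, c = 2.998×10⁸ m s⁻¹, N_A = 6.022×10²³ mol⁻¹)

1.52×10⁻⁵ mol

Photon energy at 312 nm: hc/λ = (6.626×10⁻³⁴)(2.998×10⁸)/(312×10⁻⁹) = 6.367×10⁻¹⁹ J.
Energy delivered: (3.59 mW)(4530 s) = 16.26 J.
Photons incident: 16.26 / 6.367×10⁻¹⁹ = 2.554×10¹⁹, i.e. 2.554×10¹⁹/6.022×10²³ = 4.241×10⁻⁵ mol.
Fraction absorbed: 1 − 23.6/100 = 0.7640.
Photons absorbed: 0.7640 × 4.241×10⁻⁵ = 3.240×10⁻⁵ mol.
Product: Φ × n_abs = 0.47 × 3.240×10⁻⁵ = 1.523×10⁻⁵ mol.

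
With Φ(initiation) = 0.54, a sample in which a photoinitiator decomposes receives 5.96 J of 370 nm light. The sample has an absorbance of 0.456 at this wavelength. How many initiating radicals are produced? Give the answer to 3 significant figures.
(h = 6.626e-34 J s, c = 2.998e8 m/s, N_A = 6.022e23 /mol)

Photon energy at 370 nm: hc/λ = (6.626e-34)(2.998e8)/(370e-9) = 5.369e-19 J.
Photons incident: 5.96 / 5.369e-19 = 1.110e19, i.e. 1.110e19/6.022e23 = 1.843e-5 mol.
Fraction absorbed: 1 − 10^(−0.456) = 0.6501.
Photons absorbed: 0.6501 × 1.843e-5 = 1.198e-5 mol.
Product: Φ × n_abs = 0.54 × 1.198e-5 = 6.469e-6 mol.
As a count: 6.469e-6 × 6.022e23 = 3.90e18.

3.90e18 initiating radicals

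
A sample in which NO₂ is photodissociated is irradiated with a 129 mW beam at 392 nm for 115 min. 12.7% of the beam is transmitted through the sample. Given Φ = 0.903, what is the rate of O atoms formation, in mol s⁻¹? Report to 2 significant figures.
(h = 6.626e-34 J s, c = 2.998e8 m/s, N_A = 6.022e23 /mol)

Photon energy at 392 nm: hc/λ = (6.626e-34)(2.998e8)/(392e-9) = 5.068e-19 J.
Energy delivered: (129 mW)(6900 s) = 890.1 J.
Photons incident: 890.1 / 5.068e-19 = 1.756e21, i.e. 1.756e21/6.022e23 = 0.002916 mol.
Fraction absorbed: 1 − 12.7/100 = 0.8730.
Photons absorbed: 0.8730 × 0.002916 = 0.002546 mol.
Product formed: 0.903 × 0.002546 = 0.002299 mol.
Rate: 0.002299 / 6900 s = 3.3e-7 mol s⁻¹.

3.3e-7 mol s⁻¹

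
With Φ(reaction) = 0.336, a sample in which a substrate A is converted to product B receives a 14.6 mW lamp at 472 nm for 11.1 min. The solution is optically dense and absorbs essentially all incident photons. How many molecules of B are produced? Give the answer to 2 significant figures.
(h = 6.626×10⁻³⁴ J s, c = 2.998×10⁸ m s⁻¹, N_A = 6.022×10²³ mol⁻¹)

7.8×10¹⁸ molecules

Photon energy at 472 nm: hc/λ = (6.626×10⁻³⁴)(2.998×10⁸)/(472×10⁻⁹) = 4.209×10⁻¹⁹ J.
Energy delivered: (14.6 mW)(666 s) = 9.724 J.
Photons incident: 9.724 / 4.209×10⁻¹⁹ = 2.310×10¹⁹, i.e. 2.310×10¹⁹/6.022×10²³ = 3.836×10⁻⁵ mol.
Product: Φ × n_abs = 0.336 × 3.836×10⁻⁵ = 1.289×10⁻⁵ mol.
As a count: 1.289×10⁻⁵ × 6.022×10²³ = 7.8×10¹⁸.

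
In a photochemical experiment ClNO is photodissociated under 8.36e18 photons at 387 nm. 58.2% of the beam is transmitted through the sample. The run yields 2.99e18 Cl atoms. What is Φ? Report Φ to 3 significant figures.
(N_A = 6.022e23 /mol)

Product: 2.99e18 / 6.022e23 = 4.965e-6 mol.
Moles of photons: 8.36e18 / 6.022e23 = 1.388e-5 mol.
Fraction absorbed: 1 − 58.2/100 = 0.4180.
Photons absorbed: 0.4180 × 1.388e-5 = 5.802e-6 mol.
Φ = 4.965e-6 mol / 5.802e-6 mol photons = 0.856.

Φ = 0.856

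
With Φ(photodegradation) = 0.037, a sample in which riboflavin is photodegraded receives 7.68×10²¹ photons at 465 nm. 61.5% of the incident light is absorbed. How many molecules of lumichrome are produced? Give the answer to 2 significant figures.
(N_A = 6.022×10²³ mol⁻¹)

1.7×10²⁰ molecules

Moles of photons: 7.68×10²¹ / 6.022×10²³ = 0.01275 mol.
Photons absorbed: 0.615 × 0.01275 = 0.007841 mol.
Product: Φ × n_abs = 0.037 × 0.007841 = 2.901×10⁻⁴ mol.
As a count: 2.901×10⁻⁴ × 6.022×10²³ = 1.7×10²⁰.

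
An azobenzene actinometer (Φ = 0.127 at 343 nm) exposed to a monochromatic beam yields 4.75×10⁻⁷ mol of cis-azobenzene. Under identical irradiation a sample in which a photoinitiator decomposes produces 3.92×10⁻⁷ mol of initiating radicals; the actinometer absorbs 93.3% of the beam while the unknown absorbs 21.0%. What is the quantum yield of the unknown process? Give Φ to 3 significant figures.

Photons absorbed by the actinometer: 4.75×10⁻⁷ / 0.127 = 3.740×10⁻⁶ mol.
Incident flux: 3.740×10⁻⁶ / 0.933 = 4.009×10⁻⁶ einstein.
Absorbed by unknown: 0.210 × 4.009×10⁻⁶ = 8.419×10⁻⁷ mol.
Φ(unknown) = 3.92×10⁻⁷ / 8.419×10⁻⁷ = 0.466.

Φ = 0.466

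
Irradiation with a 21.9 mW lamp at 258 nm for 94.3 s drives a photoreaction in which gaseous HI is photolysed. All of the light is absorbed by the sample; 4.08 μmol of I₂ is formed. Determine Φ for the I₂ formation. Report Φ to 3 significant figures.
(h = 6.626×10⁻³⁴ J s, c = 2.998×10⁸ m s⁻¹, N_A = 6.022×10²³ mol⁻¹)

Φ = 0.916

Product: 4.08 μmol = 4.08×10⁻⁶ mol.
Photon energy at 258 nm: hc/λ = (6.626×10⁻³⁴)(2.998×10⁸)/(258×10⁻⁹) = 7.700×10⁻¹⁹ J.
Energy delivered: (21.9 mW)(94.3 s) = 2.065 J.
Photons incident: 2.065 / 7.700×10⁻¹⁹ = 2.682×10¹⁸, i.e. 2.682×10¹⁸/6.022×10²³ = 4.454×10⁻⁶ mol.
Φ = 4.08×10⁻⁶ mol / 4.454×10⁻⁶ mol photons = 0.916.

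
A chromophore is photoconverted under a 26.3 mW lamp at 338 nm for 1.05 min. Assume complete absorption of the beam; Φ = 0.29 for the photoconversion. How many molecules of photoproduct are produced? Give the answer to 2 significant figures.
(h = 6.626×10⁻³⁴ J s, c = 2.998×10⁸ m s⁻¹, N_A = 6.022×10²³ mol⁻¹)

8.2×10¹⁷ molecules

Photon energy at 338 nm: hc/λ = (6.626×10⁻³⁴)(2.998×10⁸)/(338×10⁻⁹) = 5.877×10⁻¹⁹ J.
Energy delivered: (26.3 mW)(63 s) = 1.657 J.
Photons incident: 1.657 / 5.877×10⁻¹⁹ = 2.819×10¹⁸, i.e. 2.819×10¹⁸/6.022×10²³ = 4.681×10⁻⁶ mol.
Product: Φ × n_abs = 0.29 × 4.681×10⁻⁶ = 1.357×10⁻⁶ mol.
As a count: 1.357×10⁻⁶ × 6.022×10²³ = 8.2×10¹⁷.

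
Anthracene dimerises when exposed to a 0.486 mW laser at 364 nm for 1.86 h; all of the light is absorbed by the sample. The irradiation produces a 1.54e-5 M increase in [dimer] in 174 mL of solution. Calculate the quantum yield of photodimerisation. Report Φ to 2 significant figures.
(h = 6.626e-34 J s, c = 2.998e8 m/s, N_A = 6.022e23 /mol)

Product: (1.54e-5 M)(0.174 L) = 2.680e-6 mol.
Photon energy at 364 nm: hc/λ = (6.626e-34)(2.998e8)/(364e-9) = 5.457e-19 J.
Energy delivered: (0.486 mW)(6696 s) = 3.254 J.
Photons incident: 3.254 / 5.457e-19 = 5.963e18, i.e. 5.963e18/6.022e23 = 9.902e-6 mol.
Φ = 2.680e-6 mol / 9.902e-6 mol photons = 0.27.

Φ = 0.27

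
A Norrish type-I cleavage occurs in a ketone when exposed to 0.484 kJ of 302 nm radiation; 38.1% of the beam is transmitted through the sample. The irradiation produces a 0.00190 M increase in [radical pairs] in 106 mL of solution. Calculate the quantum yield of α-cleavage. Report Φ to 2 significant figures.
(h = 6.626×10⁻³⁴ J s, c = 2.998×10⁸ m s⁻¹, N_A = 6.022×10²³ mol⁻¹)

Product: (0.00190 M)(0.106 L) = 2.014×10⁻⁴ mol.
Photon energy at 302 nm: hc/λ = (6.626×10⁻³⁴)(2.998×10⁸)/(302×10⁻⁹) = 6.578×10⁻¹⁹ J.
Incident energy: 0.484 kJ = 484 J.
Photons incident: 484 / 6.578×10⁻¹⁹ = 7.358×10²⁰, i.e. 7.358×10²⁰/6.022×10²³ = 0.001222 mol.
Fraction absorbed: 1 − 38.1/100 = 0.6190.
Photons absorbed: 0.6190 × 0.001222 = 7.564×10⁻⁴ mol.
Φ = 2.014×10⁻⁴ mol / 7.564×10⁻⁴ mol photons = 0.27.

Φ = 0.27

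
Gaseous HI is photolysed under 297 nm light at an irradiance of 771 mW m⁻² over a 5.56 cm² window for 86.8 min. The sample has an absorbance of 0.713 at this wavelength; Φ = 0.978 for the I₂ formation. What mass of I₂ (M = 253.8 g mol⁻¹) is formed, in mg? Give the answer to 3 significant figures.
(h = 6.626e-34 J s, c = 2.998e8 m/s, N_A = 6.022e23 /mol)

1.11 mg

Photon energy at 297 nm: hc/λ = (6.626e-34)(2.998e8)/(297e-9) = 6.688e-19 J.
Energy delivered: (771 mW m⁻²)(5.56e-4 m²)(5208 s) = 2.233 J.
Photons incident: 2.233 / 6.688e-19 = 3.339e18, i.e. 3.339e18/6.022e23 = 5.545e-6 mol.
Fraction absorbed: 1 − 10^(−0.713) = 0.8064.
Photons absorbed: 0.8064 × 5.545e-6 = 4.471e-6 mol.
Product: Φ × n_abs = 0.978 × 4.471e-6 = 4.373e-6 mol.
Mass: 4.373e-6 × 253.8 = 0.001110 g = 1.11 mg.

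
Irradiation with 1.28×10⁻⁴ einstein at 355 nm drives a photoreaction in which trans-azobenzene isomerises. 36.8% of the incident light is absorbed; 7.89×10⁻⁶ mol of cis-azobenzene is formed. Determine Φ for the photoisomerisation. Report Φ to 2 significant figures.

Photons absorbed: 0.368 × 1.28×10⁻⁴ = 4.710×10⁻⁵ mol.
Φ = 7.89×10⁻⁶ mol / 4.710×10⁻⁵ mol photons = 0.17.

Φ = 0.17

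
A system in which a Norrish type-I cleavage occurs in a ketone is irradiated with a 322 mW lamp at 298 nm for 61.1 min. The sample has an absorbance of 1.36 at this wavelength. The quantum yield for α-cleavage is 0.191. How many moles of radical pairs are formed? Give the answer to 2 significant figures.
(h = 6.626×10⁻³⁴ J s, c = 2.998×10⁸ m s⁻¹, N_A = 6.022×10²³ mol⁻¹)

Photon energy at 298 nm: hc/λ = (6.626×10⁻³⁴)(2.998×10⁸)/(298×10⁻⁹) = 6.666×10⁻¹⁹ J.
Energy delivered: (322 mW)(3666 s) = 1180 J.
Photons incident: 1180 / 6.666×10⁻¹⁹ = 1.770×10²¹, i.e. 1.770×10²¹/6.022×10²³ = 0.002939 mol.
Fraction absorbed: 1 − 10^(−1.36) = 0.9563.
Photons absorbed: 0.9563 × 0.002939 = 0.002811 mol.
Product: Φ × n_abs = 0.191 × 0.002811 = 5.369×10⁻⁴ mol.

5.4×10⁻⁴ mol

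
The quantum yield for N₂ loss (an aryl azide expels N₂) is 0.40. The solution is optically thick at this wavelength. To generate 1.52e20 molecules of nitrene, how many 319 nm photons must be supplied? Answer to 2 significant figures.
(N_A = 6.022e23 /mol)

Product: 1.52e20 / 6.022e23 = 2.524e-4 mol.
Photons that must be absorbed: 2.524e-4 / 0.40 = 6.310e-4 mol.
Photon count: 6.310e-4 × 6.022e23 = 3.8e20.

3.8e20 photons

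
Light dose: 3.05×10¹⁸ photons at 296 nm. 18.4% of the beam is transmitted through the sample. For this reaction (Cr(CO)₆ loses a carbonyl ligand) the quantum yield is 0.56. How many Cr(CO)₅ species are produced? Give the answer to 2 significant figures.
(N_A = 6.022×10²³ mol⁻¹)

1.4×10¹⁸ species

Moles of photons: 3.05×10¹⁸ / 6.022×10²³ = 5.065×10⁻⁶ mol.
Fraction absorbed: 1 − 18.4/100 = 0.8160.
Photons absorbed: 0.8160 × 5.065×10⁻⁶ = 4.133×10⁻⁶ mol.
Product: Φ × n_abs = 0.56 × 4.133×10⁻⁶ = 2.314×10⁻⁶ mol.
As a count: 2.314×10⁻⁶ × 6.022×10²³ = 1.4×10¹⁸.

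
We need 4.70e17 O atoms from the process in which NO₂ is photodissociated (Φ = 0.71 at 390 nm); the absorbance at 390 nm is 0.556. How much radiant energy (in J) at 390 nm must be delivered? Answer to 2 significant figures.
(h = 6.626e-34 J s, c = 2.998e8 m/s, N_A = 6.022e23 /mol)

Product: 4.70e17 / 6.022e23 = 7.805e-7 mol.
Photons that must be absorbed: 7.805e-7 / 0.71 = 1.099e-6 mol.
Fraction absorbed: 1 − 10^(−0.556) = 0.7220.
Incident photons needed: 1.099e-6 / 0.7220 = 1.522e-6 mol.
Photon energy: hc/λ = 5.094e-19 J; per mole, 3.068e5 J mol⁻¹.
Energy required: 1.522e-6 × 3.068e5 = 0.47 J.

0.47 J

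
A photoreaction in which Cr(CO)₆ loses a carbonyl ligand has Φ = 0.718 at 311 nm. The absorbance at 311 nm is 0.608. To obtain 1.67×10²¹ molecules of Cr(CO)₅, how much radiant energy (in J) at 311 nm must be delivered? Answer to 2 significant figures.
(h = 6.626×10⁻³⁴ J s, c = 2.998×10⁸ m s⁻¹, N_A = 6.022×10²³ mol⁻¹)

Product: 1.67×10²¹ / 6.022×10²³ = 0.002773 mol.
Photons that must be absorbed: 0.002773 / 0.718 = 0.003862 mol.
Fraction absorbed: 1 − 10^(−0.608) = 0.7534.
Incident photons needed: 0.003862 / 0.7534 = 0.005126 mol.
Photon energy: hc/λ = 6.387×10⁻¹⁹ J; per mole, 3.846×10⁵ J mol⁻¹.
Energy required: 0.005126 × 3.846×10⁵ = 2000 J.

2000 J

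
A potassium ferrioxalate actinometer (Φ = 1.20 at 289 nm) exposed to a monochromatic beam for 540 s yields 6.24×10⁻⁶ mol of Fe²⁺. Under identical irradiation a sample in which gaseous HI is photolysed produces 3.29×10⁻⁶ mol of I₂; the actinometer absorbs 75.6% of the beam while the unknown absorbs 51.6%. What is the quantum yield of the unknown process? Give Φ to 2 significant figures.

Φ = 0.93

Photons absorbed by the actinometer: 6.24×10⁻⁶ / 1.20 = 5.200×10⁻⁶ mol.
Incident flux: 5.200×10⁻⁶ / 0.756 = 6.878×10⁻⁶ einstein.
Absorbed by unknown: 0.516 × 6.878×10⁻⁶ = 3.549×10⁻⁶ mol.
Φ(unknown) = 3.29×10⁻⁶ / 3.549×10⁻⁶ = 0.93.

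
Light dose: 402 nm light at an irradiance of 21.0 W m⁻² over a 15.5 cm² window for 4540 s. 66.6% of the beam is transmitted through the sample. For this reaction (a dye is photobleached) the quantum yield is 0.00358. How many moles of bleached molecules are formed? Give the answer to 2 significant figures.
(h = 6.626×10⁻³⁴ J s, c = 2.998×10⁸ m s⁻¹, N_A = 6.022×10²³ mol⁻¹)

Photon energy at 402 nm: hc/λ = (6.626×10⁻³⁴)(2.998×10⁸)/(402×10⁻⁹) = 4.941×10⁻¹⁹ J.
Energy delivered: (21.0 W m⁻²)(15.5×10⁻⁴ m²)(4540 s) = 147.8 J.
Photons incident: 147.8 / 4.941×10⁻¹⁹ = 2.991×10²⁰, i.e. 2.991×10²⁰/6.022×10²³ = 4.967×10⁻⁴ mol.
Fraction absorbed: 1 − 66.6/100 = 0.3340.
Photons absorbed: 0.3340 × 4.967×10⁻⁴ = 1.659×10⁻⁴ mol.
Product: Φ × n_abs = 0.00358 × 1.659×10⁻⁴ = 5.939×10⁻⁷ mol.

5.9×10⁻⁷ mol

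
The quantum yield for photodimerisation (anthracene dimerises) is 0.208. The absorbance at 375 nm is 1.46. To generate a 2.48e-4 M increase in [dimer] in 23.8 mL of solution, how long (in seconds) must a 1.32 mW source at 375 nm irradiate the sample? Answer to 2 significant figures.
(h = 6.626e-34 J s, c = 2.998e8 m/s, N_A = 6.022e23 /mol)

Product: (2.48e-4 M)(0.0238 L) = 5.902e-6 mol.
Photons that must be absorbed: 5.902e-6 / 0.208 = 2.838e-5 mol.
Fraction absorbed: 1 − 10^(−1.46) = 0.9653.
Incident photons needed: 2.838e-5 / 0.9653 = 2.940e-5 mol.
Photon energy: hc/λ = 5.297e-19 J; per mole, 3.190e5 J mol⁻¹.
Energy required: 2.940e-5 × 3.190e5 = 9.379 J.
Time: 9.379 J / 0.00132 W = 7100 s.

t ≈ 7100 s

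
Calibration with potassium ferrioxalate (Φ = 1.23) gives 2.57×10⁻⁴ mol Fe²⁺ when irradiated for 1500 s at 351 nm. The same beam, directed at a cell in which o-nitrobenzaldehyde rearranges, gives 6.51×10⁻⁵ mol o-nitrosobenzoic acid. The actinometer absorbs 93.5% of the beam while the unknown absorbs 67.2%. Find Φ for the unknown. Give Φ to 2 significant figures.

Photons absorbed by the actinometer: 2.57×10⁻⁴ / 1.23 = 2.089×10⁻⁴ mol.
Incident flux: 2.089×10⁻⁴ / 0.935 = 2.234×10⁻⁴ einstein.
Absorbed by unknown: 0.672 × 2.234×10⁻⁴ = 1.501×10⁻⁴ mol.
Φ(unknown) = 6.51×10⁻⁵ / 1.501×10⁻⁴ = 0.43.

Φ = 0.43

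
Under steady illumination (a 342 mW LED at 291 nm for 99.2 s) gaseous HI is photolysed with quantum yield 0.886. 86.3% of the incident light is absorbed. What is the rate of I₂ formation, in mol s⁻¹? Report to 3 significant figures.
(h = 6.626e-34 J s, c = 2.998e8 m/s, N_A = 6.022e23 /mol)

6.36e-7 mol s⁻¹

Photon energy at 291 nm: hc/λ = (6.626e-34)(2.998e8)/(291e-9) = 6.826e-19 J.
Energy delivered: (342 mW)(99.2 s) = 33.93 J.
Photons incident: 33.93 / 6.826e-19 = 4.971e19, i.e. 4.971e19/6.022e23 = 8.255e-5 mol.
Photons absorbed: 0.863 × 8.255e-5 = 7.124e-5 mol.
Product formed: 0.886 × 7.124e-5 = 6.312e-5 mol.
Rate: 6.312e-5 / 99.2 s = 6.36e-7 mol s⁻¹.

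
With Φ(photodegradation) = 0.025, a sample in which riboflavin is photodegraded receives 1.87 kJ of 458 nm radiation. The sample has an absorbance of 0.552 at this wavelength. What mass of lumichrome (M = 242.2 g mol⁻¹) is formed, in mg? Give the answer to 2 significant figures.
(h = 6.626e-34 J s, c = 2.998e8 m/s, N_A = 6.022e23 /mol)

Photon energy at 458 nm: hc/λ = (6.626e-34)(2.998e8)/(458e-9) = 4.337e-19 J.
Incident energy: 1.87 kJ = 1870 J.
Photons incident: 1870 / 4.337e-19 = 4.312e21, i.e. 4.312e21/6.022e23 = 0.007160 mol.
Fraction absorbed: 1 − 10^(−0.552) = 0.7195.
Photons absorbed: 0.7195 × 0.007160 = 0.005152 mol.
Product: Φ × n_abs = 0.025 × 0.005152 = 1.288e-4 mol.
Mass: 1.288e-4 × 242.2 = 0.03120 g = 31 mg.

31 mg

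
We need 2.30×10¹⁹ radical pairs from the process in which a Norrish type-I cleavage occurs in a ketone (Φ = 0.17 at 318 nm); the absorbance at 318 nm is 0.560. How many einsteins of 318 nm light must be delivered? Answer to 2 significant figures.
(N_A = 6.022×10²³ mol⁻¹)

3.1×10⁻⁴ einstein

Product: 2.30×10¹⁹ / 6.022×10²³ = 3.819×10⁻⁵ mol.
Photons that must be absorbed: 3.819×10⁻⁵ / 0.17 = 2.246×10⁻⁴ mol.
Fraction absorbed: 1 − 10^(−0.560) = 0.7246.
Incident photons needed: 2.246×10⁻⁴ / 0.7246 = 3.100×10⁻⁴ mol.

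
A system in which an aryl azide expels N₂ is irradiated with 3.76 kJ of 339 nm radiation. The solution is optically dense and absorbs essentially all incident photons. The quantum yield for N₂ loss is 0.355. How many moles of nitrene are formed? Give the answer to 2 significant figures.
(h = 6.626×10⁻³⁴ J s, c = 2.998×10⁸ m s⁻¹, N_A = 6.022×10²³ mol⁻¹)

0.0038 mol

Photon energy at 339 nm: hc/λ = (6.626×10⁻³⁴)(2.998×10⁸)/(339×10⁻⁹) = 5.860×10⁻¹⁹ J.
Incident energy: 3.76 kJ = 3760 J.
Photons incident: 3760 / 5.860×10⁻¹⁹ = 6.416×10²¹, i.e. 6.416×10²¹/6.022×10²³ = 0.01065 mol.
Product: Φ × n_abs = 0.355 × 0.01065 = 0.003781 mol.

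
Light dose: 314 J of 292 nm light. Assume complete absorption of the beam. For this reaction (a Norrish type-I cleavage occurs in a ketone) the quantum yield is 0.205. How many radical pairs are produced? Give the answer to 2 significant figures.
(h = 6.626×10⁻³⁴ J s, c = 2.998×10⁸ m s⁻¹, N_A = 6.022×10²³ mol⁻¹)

Photon energy at 292 nm: hc/λ = (6.626×10⁻³⁴)(2.998×10⁸)/(292×10⁻⁹) = 6.803×10⁻¹⁹ J.
Photons incident: 314 / 6.803×10⁻¹⁹ = 4.616×10²⁰, i.e. 4.616×10²⁰/6.022×10²³ = 7.665×10⁻⁴ mol.
Product: Φ × n_abs = 0.205 × 7.665×10⁻⁴ = 1.571×10⁻⁴ mol.
As a count: 1.571×10⁻⁴ × 6.022×10²³ = 9.5×10¹⁹.

9.5×10¹⁹ radical pairs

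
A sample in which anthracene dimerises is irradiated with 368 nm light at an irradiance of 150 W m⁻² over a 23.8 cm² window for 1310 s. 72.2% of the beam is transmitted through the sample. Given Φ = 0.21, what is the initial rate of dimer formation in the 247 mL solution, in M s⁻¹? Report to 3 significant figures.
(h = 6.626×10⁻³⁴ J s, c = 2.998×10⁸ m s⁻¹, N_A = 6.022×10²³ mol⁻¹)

2.60×10⁻⁷ M s⁻¹

Photon energy at 368 nm: hc/λ = (6.626×10⁻³⁴)(2.998×10⁸)/(368×10⁻⁹) = 5.398×10⁻¹⁹ J.
Energy delivered: (150 W m⁻²)(23.8×10⁻⁴ m²)(1310 s) = 467.7 J.
Photons incident: 467.7 / 5.398×10⁻¹⁹ = 8.664×10²⁰, i.e. 8.664×10²⁰/6.022×10²³ = 0.001439 mol.
Fraction absorbed: 1 − 72.2/100 = 0.2780.
Photons absorbed: 0.2780 × 0.001439 = 4.000×10⁻⁴ mol.
Product formed: 0.21 × 4.000×10⁻⁴ = 8.400×10⁻⁵ mol.
Rate: 8.400×10⁻⁵ mol / (1310 s × 0.247 L) = 2.60×10⁻⁷ M s⁻¹.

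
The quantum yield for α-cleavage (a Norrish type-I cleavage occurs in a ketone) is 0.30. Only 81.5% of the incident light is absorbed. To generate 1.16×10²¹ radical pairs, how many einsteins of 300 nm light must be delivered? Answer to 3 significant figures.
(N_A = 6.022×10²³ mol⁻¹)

Product: 1.16×10²¹ / 6.022×10²³ = 0.001926 mol.
Photons that must be absorbed: 0.001926 / 0.30 = 0.006420 mol.
Incident photons needed: 0.006420 / 0.815 = 0.007877 mol.

0.00788 einstein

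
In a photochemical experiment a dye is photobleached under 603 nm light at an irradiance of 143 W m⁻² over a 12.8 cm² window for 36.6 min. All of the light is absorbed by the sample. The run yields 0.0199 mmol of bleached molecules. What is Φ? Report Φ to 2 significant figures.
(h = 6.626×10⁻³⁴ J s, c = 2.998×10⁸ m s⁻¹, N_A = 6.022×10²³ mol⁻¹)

Product: 0.0199 mmol = 1.99×10⁻⁵ mol.
Photon energy at 603 nm: hc/λ = (6.626×10⁻³⁴)(2.998×10⁸)/(603×10⁻⁹) = 3.294×10⁻¹⁹ J.
Energy delivered: (143 W m⁻²)(12.8×10⁻⁴ m²)(2196 s) = 402.0 J.
Photons incident: 402.0 / 3.294×10⁻¹⁹ = 1.220×10²¹, i.e. 1.220×10²¹/6.022×10²³ = 0.002026 mol.
Φ = 1.99×10⁻⁵ mol / 0.002026 mol photons = 0.0098.

Φ = 0.0098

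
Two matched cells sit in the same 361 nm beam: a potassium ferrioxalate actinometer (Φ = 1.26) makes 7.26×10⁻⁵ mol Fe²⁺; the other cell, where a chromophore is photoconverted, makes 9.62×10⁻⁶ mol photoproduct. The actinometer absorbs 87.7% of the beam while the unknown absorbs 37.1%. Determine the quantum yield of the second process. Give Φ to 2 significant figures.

Φ = 0.39

Photons absorbed by the actinometer: 7.26×10⁻⁵ / 1.26 = 5.762×10⁻⁵ mol.
Incident flux: 5.762×10⁻⁵ / 0.877 = 6.570×10⁻⁵ einstein.
Absorbed by unknown: 0.371 × 6.570×10⁻⁵ = 2.437×10⁻⁵ mol.
Φ(unknown) = 9.62×10⁻⁶ / 2.437×10⁻⁵ = 0.39.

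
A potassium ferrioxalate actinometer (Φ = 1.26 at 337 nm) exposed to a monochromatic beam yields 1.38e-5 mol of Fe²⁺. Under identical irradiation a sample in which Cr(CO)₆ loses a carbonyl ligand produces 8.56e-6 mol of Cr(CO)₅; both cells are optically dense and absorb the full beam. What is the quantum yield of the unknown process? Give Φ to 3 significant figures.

Φ = 0.782

Photons absorbed by the actinometer: 1.38e-5 / 1.26 = 1.095e-5 mol.
Φ(unknown) = 8.56e-6 / 1.095e-5 = 0.782.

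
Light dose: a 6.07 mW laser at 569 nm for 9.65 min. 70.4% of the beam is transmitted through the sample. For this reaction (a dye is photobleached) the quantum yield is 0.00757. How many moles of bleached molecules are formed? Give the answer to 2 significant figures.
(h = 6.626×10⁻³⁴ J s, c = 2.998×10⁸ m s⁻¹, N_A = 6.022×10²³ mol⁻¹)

Photon energy at 569 nm: hc/λ = (6.626×10⁻³⁴)(2.998×10⁸)/(569×10⁻⁹) = 3.491×10⁻¹⁹ J.
Energy delivered: (6.07 mW)(579 s) = 3.515 J.
Photons incident: 3.515 / 3.491×10⁻¹⁹ = 1.007×10¹⁹, i.e. 1.007×10¹⁹/6.022×10²³ = 1.672×10⁻⁵ mol.
Fraction absorbed: 1 − 70.4/100 = 0.2960.
Photons absorbed: 0.2960 × 1.672×10⁻⁵ = 4.949×10⁻⁶ mol.
Product: Φ × n_abs = 0.00757 × 4.949×10⁻⁶ = 3.746×10⁻⁸ mol.

3.7×10⁻⁸ mol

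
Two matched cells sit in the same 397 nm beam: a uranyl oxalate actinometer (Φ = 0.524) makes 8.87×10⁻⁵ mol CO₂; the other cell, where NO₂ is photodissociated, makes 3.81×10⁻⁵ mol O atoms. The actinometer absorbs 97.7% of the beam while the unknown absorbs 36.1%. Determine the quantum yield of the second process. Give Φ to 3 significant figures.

Photons absorbed by the actinometer: 8.87×10⁻⁵ / 0.524 = 1.693×10⁻⁴ mol.
Incident flux: 1.693×10⁻⁴ / 0.977 = 1.733×10⁻⁴ einstein.
Absorbed by unknown: 0.361 × 1.733×10⁻⁴ = 6.256×10⁻⁵ mol.
Φ(unknown) = 3.81×10⁻⁵ / 6.256×10⁻⁵ = 0.609.

Φ = 0.609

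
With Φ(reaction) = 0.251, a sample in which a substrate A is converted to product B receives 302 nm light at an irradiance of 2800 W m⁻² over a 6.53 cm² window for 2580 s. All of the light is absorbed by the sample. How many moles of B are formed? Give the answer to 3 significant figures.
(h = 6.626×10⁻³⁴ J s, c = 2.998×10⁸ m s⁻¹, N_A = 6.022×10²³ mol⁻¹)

0.00299 mol

Photon energy at 302 nm: hc/λ = (6.626×10⁻³⁴)(2.998×10⁸)/(302×10⁻⁹) = 6.578×10⁻¹⁹ J.
Energy delivered: (2800 W m⁻²)(6.53×10⁻⁴ m²)(2580 s) = 4717 J.
Photons incident: 4717 / 6.578×10⁻¹⁹ = 7.171×10²¹, i.e. 7.171×10²¹/6.022×10²³ = 0.01191 mol.
Product: Φ × n_abs = 0.251 × 0.01191 = 0.002989 mol.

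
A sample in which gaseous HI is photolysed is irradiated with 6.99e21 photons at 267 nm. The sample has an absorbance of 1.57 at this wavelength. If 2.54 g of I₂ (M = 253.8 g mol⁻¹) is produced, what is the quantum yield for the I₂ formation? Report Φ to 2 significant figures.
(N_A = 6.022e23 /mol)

Φ = 0.89

Product: 2.54 g / 253.8 g mol⁻¹ = 0.01001 mol.
Moles of photons: 6.99e21 / 6.022e23 = 0.01161 mol.
Fraction absorbed: 1 − 10^(−1.57) = 0.9731.
Photons absorbed: 0.9731 × 0.01161 = 0.01130 mol.
Φ = 0.01001 mol / 0.01130 mol photons = 0.89.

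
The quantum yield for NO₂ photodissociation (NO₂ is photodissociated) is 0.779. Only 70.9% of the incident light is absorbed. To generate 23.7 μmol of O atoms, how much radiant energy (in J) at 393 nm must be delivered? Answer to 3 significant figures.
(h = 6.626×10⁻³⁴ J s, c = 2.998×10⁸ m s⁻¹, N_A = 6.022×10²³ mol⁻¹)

13.1 J

Product: 23.7 μmol = 2.37×10⁻⁵ mol.
Photons that must be absorbed: 2.37×10⁻⁵ / 0.779 = 3.042×10⁻⁵ mol.
Incident photons needed: 3.042×10⁻⁵ / 0.709 = 4.291×10⁻⁵ mol.
Photon energy: hc/λ = 5.055×10⁻¹⁹ J; per mole, 3.044×10⁵ J mol⁻¹.
Energy required: 4.291×10⁻⁵ × 3.044×10⁵ = 13.1 J.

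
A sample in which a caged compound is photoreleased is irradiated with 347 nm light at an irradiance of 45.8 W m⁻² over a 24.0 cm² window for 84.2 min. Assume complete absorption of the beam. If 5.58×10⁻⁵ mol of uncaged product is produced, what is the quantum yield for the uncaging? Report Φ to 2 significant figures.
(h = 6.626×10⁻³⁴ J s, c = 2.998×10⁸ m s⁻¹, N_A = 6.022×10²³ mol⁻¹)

Photon energy at 347 nm: hc/λ = (6.626×10⁻³⁴)(2.998×10⁸)/(347×10⁻⁹) = 5.725×10⁻¹⁹ J.
Energy delivered: (45.8 W m⁻²)(24.0×10⁻⁴ m²)(5052 s) = 555.3 J.
Photons incident: 555.3 / 5.725×10⁻¹⁹ = 9.700×10²⁰, i.e. 9.700×10²⁰/6.022×10²³ = 0.001611 mol.
Φ = 5.58×10⁻⁵ mol / 0.001611 mol photons = 0.035.

Φ = 0.035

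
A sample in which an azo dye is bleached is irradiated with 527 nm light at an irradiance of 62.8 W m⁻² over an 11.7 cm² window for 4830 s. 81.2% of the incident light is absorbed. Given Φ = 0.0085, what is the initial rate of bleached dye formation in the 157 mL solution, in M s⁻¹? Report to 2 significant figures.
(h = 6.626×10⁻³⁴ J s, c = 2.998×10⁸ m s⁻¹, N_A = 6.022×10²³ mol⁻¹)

1.4×10⁻⁸ M s⁻¹

Photon energy at 527 nm: hc/λ = (6.626×10⁻³⁴)(2.998×10⁸)/(527×10⁻⁹) = 3.769×10⁻¹⁹ J.
Energy delivered: (62.8 W m⁻²)(11.7×10⁻⁴ m²)(4830 s) = 354.9 J.
Photons incident: 354.9 / 3.769×10⁻¹⁹ = 9.416×10²⁰, i.e. 9.416×10²⁰/6.022×10²³ = 0.001564 mol.
Photons absorbed: 0.812 × 0.001564 = 0.001270 mol.
Product formed: 0.0085 × 0.001270 = 1.080×10⁻⁵ mol.
Rate: 1.080×10⁻⁵ mol / (4830 s × 0.157 L) = 1.4×10⁻⁸ M s⁻¹.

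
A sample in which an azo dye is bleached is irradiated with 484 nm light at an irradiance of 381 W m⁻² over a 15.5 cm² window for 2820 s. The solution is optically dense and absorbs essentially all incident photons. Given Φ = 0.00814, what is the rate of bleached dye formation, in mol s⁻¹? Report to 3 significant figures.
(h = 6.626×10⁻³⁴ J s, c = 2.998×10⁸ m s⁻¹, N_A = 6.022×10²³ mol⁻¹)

Photon energy at 484 nm: hc/λ = (6.626×10⁻³⁴)(2.998×10⁸)/(484×10⁻⁹) = 4.104×10⁻¹⁹ J.
Energy delivered: (381 W m⁻²)(15.5×10⁻⁴ m²)(2820 s) = 1665 J.
Photons incident: 1665 / 4.104×10⁻¹⁹ = 4.057×10²¹, i.e. 4.057×10²¹/6.022×10²³ = 0.006737 mol.
Product formed: 0.00814 × 0.006737 = 5.484×10⁻⁵ mol.
Rate: 5.484×10⁻⁵ / 2820 s = 1.94×10⁻⁸ mol s⁻¹.

1.94×10⁻⁸ mol s⁻¹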